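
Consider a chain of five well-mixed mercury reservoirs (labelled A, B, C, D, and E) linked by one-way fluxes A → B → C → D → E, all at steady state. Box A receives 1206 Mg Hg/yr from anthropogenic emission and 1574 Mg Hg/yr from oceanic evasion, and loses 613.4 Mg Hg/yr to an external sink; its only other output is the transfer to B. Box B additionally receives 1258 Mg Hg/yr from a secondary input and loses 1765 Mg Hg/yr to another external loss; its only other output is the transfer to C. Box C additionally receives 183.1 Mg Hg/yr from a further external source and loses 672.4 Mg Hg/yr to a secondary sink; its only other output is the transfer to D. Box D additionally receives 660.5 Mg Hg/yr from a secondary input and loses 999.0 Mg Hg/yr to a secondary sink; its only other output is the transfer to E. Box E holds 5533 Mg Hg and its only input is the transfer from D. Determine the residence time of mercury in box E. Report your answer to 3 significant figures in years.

Box A: F(A→B) = (1206 + 1574) − 613.4 = 2166.6 Mg Hg/yr.
Box B: F(B→C) = (2166.6 + 1258) − 1765 = 1659.6 Mg Hg/yr.
Box C: F(C→D) = (1659.6 + 183.1) − 672.4 = 1170.3 Mg Hg/yr.
Box D: F(D→E) = (1170.3 + 660.5) − 999.0 = 831.80 Mg Hg/yr.
Box E throughput = its input = 831.80 Mg Hg/yr; τ = 5533 / 831.80 = 6.652 yr.

6.65 yr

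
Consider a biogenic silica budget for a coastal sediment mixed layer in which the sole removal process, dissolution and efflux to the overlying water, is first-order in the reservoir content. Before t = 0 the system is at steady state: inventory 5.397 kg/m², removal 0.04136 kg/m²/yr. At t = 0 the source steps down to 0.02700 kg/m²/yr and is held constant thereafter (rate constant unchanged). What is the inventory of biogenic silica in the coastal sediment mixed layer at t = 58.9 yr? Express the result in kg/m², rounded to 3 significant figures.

τ = M₀/F₀ = 5.397/0.04136 = 130.5 yr; rate constant k = 1/τ.
New steady state M_∞ = F₁/k = F₁·τ = 0.02700 × 130.5 = 3.5232 kg/m².
M(t) = M_∞ + (M₀ − M_∞)·e^(−t/τ); t/τ = 58.9/130.5 = 0.4514, so e^(−t/τ) = 0.6367.
M(t) = 3.5232 + 1.874 × 0.6367 = 4.7163 kg/m².

4.72 kg/m²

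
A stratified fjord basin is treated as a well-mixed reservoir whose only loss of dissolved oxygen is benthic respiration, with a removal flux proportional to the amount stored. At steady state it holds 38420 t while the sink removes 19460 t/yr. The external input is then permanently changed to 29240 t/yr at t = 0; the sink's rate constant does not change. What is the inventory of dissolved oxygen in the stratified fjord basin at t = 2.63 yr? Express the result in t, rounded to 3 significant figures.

52600 t

Residence time τ = M₀/F₀ = 1.974 yr. The eventual steady state is M_∞ = M₀·(F₁/F₀) = 38420 × 29240/19460 = 57729 t.
The anomaly ΔM(t) = M(t) − M_∞ decays as ΔM₀·e^(−t/τ) with ΔM₀ = 38420 − 57729 = −19310 t.
At t = 2.63 yr, e^(−t/τ) = e^(−1.332) = 0.2639, so ΔM = −5096 t and M = 57729 − 5096 = 52633 t.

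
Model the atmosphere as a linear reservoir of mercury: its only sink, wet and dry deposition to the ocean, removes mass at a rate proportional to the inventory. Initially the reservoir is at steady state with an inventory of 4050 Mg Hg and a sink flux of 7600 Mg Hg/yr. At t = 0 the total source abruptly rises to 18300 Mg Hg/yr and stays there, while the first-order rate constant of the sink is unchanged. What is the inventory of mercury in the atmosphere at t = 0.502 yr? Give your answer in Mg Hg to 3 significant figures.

7530 Mg Hg

τ = M₀/F₀ = 4050/7600 = 0.5329 yr; rate constant k = 1/τ.
New steady state M_∞ = F₁/k = F₁·τ = 18300 × 0.5329 = 9752.0 Mg Hg.
M(t) = M_∞ + (M₀ − M_∞)·e^(−t/τ); t/τ = 0.502/0.5329 = 0.9420, so e^(−t/τ) = 0.3898.
M(t) = 9752.0 − 5702 × 0.3898 = 7529.1 Mg Hg.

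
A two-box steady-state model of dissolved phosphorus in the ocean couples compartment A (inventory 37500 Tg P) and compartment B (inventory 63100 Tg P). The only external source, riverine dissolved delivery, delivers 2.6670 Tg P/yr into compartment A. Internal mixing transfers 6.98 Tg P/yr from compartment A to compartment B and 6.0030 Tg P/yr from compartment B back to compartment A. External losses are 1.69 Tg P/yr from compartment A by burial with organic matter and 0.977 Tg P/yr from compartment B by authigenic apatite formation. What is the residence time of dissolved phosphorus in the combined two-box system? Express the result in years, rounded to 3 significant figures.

Residence time in the combined system uses the total inventory and the total *external* removal — internal exchanges between the two boxes cancel.
M_total = 37500 + 63100 = 100600 Tg P.
ΣF_external_out = 1.69 + 0.977 = 2.6670 Tg P/yr.
τ = M_total / ΣF_ext = 100600 / 2.6670 = 37720 yr.

37700 yr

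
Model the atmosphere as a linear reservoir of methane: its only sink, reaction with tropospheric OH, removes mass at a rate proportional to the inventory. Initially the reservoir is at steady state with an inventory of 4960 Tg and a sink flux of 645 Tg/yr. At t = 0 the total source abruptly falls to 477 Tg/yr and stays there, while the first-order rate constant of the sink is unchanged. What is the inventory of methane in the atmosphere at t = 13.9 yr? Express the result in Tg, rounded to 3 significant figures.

The sink rate constant is k = F₀/M₀ = 645/4960 = 0.1300 yr⁻¹.
Solving dM/dt = F₁ − kM with M(0) = M₀ gives M(t) = F₁/k + (M₀ − F₁/k)·e^(−kt).
F₁/k = 477/0.1300 = 3668.1 Tg; kt = 0.1300 × 13.9 = 1.808, e^(−kt) = 0.1641.
M(13.9) = 3668.1 + (4960 − 3668.1) × 0.1641 = 3668.1 + 211.9 = 3880.0 Tg.

3880 Tg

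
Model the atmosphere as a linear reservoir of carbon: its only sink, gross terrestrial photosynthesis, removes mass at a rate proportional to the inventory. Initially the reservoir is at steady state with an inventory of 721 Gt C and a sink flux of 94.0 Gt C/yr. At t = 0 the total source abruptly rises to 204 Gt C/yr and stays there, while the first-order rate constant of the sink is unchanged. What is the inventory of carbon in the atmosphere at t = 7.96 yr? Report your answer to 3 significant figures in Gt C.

1270 Gt C

τ = M₀/F₀ = 721/94.0 = 7.670 yr; rate constant k = 1/τ.
New steady state M_∞ = F₁/k = F₁·τ = 204 × 7.670 = 1564.7 Gt C.
M(t) = M_∞ + (M₀ − M_∞)·e^(−t/τ); t/τ = 7.96/7.670 = 1.038, so e^(−t/τ) = 0.3542.
M(t) = 1564.7 − 843.7 × 0.3542 = 1265.8 Gt C.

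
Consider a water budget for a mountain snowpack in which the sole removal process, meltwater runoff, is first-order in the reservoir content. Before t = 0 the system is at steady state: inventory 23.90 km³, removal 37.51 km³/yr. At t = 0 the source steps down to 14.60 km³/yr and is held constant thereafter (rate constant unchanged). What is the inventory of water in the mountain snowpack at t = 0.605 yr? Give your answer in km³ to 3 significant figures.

15.0 km³

The sink rate constant is k = F₀/M₀ = 37.51/23.90 = 1.569 yr⁻¹.
Solving dM/dt = F₁ − kM with M(0) = M₀ gives M(t) = F₁/k + (M₀ − F₁/k)·e^(−kt).
F₁/k = 14.60/1.569 = 9.3026 km³; kt = 1.569 × 0.605 = 0.9495, e^(−kt) = 0.3869.
M(0.605) = 9.3026 + (23.90 − 9.3026) × 0.3869 = 9.3026 + 5.648 = 14.951 km³.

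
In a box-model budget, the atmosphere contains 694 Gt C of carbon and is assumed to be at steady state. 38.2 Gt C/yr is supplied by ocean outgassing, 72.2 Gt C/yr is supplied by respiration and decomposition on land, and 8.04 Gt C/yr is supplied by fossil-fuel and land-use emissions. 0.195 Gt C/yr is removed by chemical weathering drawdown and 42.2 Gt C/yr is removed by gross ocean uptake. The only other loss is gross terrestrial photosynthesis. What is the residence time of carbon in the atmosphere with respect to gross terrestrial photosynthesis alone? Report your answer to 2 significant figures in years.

At steady state ΣF_in = ΣF_out.
ΣF_in = 38.2 + 72.2 + 8.04 = 118.44 Gt C/yr.
Gross terrestrial photosynthesis flux = ΣF_in − (0.195 + 42.2) = 118.44 − 42.40 = 76.04 Gt C/yr.
τ = M / F = 694 / 76.04 = 9.126 yr.

9.1 yr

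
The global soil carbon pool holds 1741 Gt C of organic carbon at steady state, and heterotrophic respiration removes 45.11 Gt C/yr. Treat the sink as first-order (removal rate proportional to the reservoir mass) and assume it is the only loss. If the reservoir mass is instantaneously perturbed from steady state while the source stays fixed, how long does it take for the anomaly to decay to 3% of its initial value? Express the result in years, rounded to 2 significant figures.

For a linear reservoir the anomaly decays as exp(−t/τ) with τ = M/F = 1741/45.11 = 38.59 yr.
exp(−t/τ) = 0.03 ⇒ t = −τ ln(0.03) = 38.59 × 3.507 = 135.3 yr.

140 yr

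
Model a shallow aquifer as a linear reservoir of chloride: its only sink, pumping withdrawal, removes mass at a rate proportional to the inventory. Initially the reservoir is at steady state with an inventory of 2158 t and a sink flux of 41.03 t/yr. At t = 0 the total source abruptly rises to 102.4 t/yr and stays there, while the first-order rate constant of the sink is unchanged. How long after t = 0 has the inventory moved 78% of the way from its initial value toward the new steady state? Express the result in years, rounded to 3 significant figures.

79.6 yr

τ = M₀/F₀ = 2158/41.03 = 52.60 yr.
The remaining gap fraction is e^(−t/τ); 78% covered ⇒ e^(−t/τ) = 0.220.
t = −τ ln(0.220) = 52.60 × 1.514 = 79.64 yr.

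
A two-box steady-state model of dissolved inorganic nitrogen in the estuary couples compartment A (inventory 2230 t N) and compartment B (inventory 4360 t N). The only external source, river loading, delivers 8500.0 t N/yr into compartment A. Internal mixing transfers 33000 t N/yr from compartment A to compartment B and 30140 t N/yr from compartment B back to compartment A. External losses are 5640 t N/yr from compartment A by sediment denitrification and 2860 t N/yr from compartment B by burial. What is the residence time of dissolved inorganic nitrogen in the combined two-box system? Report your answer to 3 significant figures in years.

Treat the two boxes together as one reservoir: the mixing fluxes between them are internal recycling, so τ = ΣM / Σ(external losses).
M_total = 2230 + 4360 = 6590.0 t N.
ΣF_external_out = 5640 + 2860 = 8500.0 t N/yr.
τ = M_total / ΣF_ext = 6590.0 / 8500.0 = 0.7753 yr.

0.775 yr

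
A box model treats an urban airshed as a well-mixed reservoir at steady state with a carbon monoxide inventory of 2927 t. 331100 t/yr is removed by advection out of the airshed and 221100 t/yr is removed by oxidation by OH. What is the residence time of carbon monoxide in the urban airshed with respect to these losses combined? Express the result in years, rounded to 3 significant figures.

0.00530 yr

Total removal = 331100 + 221100 = 552200 t/yr.
τ = M / ΣF_out = 2927 / 552200 = 0.005301 yr.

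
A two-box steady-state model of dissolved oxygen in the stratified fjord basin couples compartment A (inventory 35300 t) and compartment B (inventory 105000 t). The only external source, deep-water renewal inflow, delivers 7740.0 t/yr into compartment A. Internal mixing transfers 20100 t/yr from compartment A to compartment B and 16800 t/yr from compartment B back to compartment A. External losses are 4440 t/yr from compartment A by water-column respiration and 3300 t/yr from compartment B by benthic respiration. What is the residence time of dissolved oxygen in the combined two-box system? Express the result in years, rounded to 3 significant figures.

18.1 yr

For the system as a whole, the A↔B exchange is internal and contributes nothing to the throughput; only the external sinks remove mass.
M_total = 35300 + 105000 = 140300 t.
ΣF_external_out = 4440 + 3300 = 7740.0 t/yr.
τ = M_total / ΣF_ext = 140300 / 7740.0 = 18.13 yr.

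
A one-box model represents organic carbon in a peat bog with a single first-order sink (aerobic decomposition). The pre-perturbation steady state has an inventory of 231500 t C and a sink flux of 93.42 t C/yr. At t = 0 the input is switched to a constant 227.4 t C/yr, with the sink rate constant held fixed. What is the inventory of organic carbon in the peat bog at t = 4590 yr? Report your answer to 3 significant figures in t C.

511000 t C

Residence time τ = M₀/F₀ = 2478 yr. The eventual steady state is M_∞ = M₀·(F₁/F₀) = 231500 × 227.4/93.42 = 563510 t C.
The anomaly ΔM(t) = M(t) − M_∞ decays as ΔM₀·e^(−t/τ) with ΔM₀ = 231500 − 563510 = −332000 t C.
At t = 4590 yr, e^(−t/τ) = e^(−1.852) = 0.1569, so ΔM = −52090 t C and M = 563510 − 52090 = 511420 t C.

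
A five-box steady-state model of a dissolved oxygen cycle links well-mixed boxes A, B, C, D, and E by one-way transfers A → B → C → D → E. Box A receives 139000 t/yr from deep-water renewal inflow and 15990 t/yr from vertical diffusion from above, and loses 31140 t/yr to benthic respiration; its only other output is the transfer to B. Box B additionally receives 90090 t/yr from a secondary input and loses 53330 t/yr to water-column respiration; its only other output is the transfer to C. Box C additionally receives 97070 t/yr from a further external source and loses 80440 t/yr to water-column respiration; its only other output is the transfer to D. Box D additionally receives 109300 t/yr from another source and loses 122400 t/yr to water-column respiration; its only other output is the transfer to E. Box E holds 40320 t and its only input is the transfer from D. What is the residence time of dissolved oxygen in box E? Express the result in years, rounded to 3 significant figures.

0.246 yr

Box A: F(A→B) = (139000 + 15990) − 31140 = 123850 t/yr.
Box B: F(B→C) = (123850 + 90090) − 53330 = 160610 t/yr.
Box C: F(C→D) = (160610 + 97070) − 80440 = 177240 t/yr.
Box D: F(D→E) = (177240 + 109300) − 122400 = 164140 t/yr.
Box E throughput = its input = 164140 t/yr; τ = 40320 / 164140 = 0.2456 yr.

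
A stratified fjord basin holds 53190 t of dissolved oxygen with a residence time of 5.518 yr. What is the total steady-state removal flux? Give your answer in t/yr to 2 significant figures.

9600 t/yr

F = M / τ = 53190 / 5.518 = 9639 t/yr.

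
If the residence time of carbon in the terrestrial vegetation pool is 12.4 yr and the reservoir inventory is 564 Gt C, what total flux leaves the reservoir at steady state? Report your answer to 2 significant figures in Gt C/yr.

45 Gt C/yr

F = M / τ = 564 / 12.4 = 45.48 Gt C/yr.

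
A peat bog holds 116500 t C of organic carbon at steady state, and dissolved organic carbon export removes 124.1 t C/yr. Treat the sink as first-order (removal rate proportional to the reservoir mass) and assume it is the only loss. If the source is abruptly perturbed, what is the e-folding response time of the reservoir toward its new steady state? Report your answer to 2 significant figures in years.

940 yr

For a linear reservoir the response time equals the residence time τ = M/F.
τ = 116500 / 124.1 = 938.8 yr.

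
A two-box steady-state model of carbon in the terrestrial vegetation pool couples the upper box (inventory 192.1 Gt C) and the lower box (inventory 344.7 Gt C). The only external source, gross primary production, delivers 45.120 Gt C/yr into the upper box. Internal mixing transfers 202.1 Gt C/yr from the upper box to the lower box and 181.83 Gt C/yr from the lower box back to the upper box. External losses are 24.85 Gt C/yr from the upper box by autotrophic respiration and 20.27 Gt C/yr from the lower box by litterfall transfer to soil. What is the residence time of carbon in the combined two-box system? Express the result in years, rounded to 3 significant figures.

For the system as a whole, the A↔B exchange is internal and contributes nothing to the throughput; only the external sinks remove mass.
M_total = 192.1 + 344.7 = 536.80 Gt C.
ΣF_external_out = 24.85 + 20.27 = 45.120 Gt C/yr.
τ = M_total / ΣF_ext = 536.80 / 45.120 = 11.90 yr.

11.9 yr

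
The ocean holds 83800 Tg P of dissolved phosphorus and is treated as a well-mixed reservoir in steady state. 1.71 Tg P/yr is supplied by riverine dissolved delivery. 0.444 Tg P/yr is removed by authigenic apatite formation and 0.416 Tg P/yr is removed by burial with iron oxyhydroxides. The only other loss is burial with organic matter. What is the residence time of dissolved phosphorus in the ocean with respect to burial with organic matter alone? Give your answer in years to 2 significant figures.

99000 yr

At steady state ΣF_in = ΣF_out.
ΣF_in = 1.7100 Tg P/yr.
Burial with organic matter flux = ΣF_in − (0.444 + 0.416) = 1.7100 − 0.8600 = 0.8500 Tg P/yr.
τ = M / F = 83800 / 0.8500 = 98590 yr.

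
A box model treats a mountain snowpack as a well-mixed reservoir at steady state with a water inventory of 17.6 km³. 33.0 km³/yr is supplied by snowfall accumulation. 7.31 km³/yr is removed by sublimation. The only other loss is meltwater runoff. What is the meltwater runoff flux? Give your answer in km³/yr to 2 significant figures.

26 km³/yr

At steady state ΣF_in = ΣF_out.
ΣF_in = 33.000 km³/yr.
Meltwater runoff flux = ΣF_in − (7.31) = 33.000 − 7.310 = 25.69 km³/yr.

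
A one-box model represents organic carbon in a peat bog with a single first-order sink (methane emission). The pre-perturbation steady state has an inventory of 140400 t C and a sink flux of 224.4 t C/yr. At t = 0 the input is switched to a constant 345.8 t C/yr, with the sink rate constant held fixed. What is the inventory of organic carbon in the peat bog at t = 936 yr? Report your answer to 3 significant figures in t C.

199000 t C

τ = M₀/F₀ = 140400/224.4 = 625.7 yr; rate constant k = 1/τ.
New steady state M_∞ = F₁/k = F₁·τ = 345.8 × 625.7 = 216360 t C.
M(t) = M_∞ + (M₀ − M_∞)·e^(−t/τ); t/τ = 936/625.7 = 1.496, so e^(−t/τ) = 0.2240.
M(t) = 216360 − 75960 × 0.2240 = 199340 t C.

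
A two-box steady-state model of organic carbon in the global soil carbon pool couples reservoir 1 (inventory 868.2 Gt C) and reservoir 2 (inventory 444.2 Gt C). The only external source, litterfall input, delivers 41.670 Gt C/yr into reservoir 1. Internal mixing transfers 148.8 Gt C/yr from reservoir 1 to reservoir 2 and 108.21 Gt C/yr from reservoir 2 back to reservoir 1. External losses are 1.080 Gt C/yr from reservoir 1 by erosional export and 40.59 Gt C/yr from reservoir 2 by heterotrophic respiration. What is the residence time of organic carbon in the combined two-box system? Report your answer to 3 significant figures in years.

31.5 yr

Treat the two boxes together as one reservoir: the mixing fluxes between them are internal recycling, so τ = ΣM / Σ(external losses).
M_total = 868.2 + 444.2 = 1312.4 Gt C.
ΣF_external_out = 1.080 + 40.59 = 41.670 Gt C/yr.
τ = M_total / ΣF_ext = 1312.4 / 41.670 = 31.50 yr.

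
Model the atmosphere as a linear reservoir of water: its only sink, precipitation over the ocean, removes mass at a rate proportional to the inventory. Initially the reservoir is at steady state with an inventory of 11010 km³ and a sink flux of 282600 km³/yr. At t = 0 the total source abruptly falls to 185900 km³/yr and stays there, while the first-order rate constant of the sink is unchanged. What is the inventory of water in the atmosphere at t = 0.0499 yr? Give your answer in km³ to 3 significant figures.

8290 km³

The sink rate constant is k = F₀/M₀ = 282600/11010 = 25.67 yr⁻¹.
Solving dM/dt = F₁ − kM with M(0) = M₀ gives M(t) = F₁/k + (M₀ − F₁/k)·e^(−kt).
F₁/k = 185900/25.67 = 7242.6 km³; kt = 25.67 × 0.0499 = 1.281, e^(−kt) = 0.2778.
M(0.0499) = 7242.6 + (11010 − 7242.6) × 0.2778 = 7242.6 + 1047 = 8289.2 km³.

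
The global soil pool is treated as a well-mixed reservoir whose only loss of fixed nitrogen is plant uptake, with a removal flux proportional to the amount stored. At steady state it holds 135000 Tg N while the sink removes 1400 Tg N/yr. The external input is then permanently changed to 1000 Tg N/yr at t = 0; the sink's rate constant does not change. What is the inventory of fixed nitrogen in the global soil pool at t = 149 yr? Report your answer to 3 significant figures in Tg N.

Residence time τ = M₀/F₀ = 96.43 yr. The eventual steady state is M_∞ = M₀·(F₁/F₀) = 135000 × 1000/1400 = 96429 Tg N.
The anomaly ΔM(t) = M(t) − M_∞ decays as ΔM₀·e^(−t/τ) with ΔM₀ = 135000 − 96429 = 38570 Tg N.
At t = 149 yr, e^(−t/τ) = e^(−1.545) = 0.2133, so ΔM = 8226 Tg N and M = 96429 + 8226 = 104650 Tg N.

105000 Tg N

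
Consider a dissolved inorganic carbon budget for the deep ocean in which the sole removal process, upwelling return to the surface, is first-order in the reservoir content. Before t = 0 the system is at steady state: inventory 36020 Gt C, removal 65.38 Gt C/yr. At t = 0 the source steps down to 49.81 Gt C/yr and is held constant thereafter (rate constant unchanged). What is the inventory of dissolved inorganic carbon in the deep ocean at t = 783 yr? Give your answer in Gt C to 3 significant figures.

τ = M₀/F₀ = 36020/65.38 = 550.9 yr; rate constant k = 1/τ.
New steady state M_∞ = F₁/k = F₁·τ = 49.81 × 550.9 = 27442 Gt C.
M(t) = M_∞ + (M₀ − M_∞)·e^(−t/τ); t/τ = 783/550.9 = 1.421, so e^(−t/τ) = 0.2414.
M(t) = 27442 + 8578 × 0.2414 = 29513 Gt C.

29500 Gt C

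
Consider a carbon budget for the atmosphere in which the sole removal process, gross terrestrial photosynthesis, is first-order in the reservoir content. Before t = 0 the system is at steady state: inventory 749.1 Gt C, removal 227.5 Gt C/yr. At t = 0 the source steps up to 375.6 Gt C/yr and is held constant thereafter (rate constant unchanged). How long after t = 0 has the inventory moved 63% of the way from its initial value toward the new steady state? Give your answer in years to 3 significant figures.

3.27 yr

τ = M₀/F₀ = 749.1/227.5 = 3.293 yr.
The remaining gap fraction is e^(−t/τ); 63% covered ⇒ e^(−t/τ) = 0.370.
t = −τ ln(0.370) = 3.293 × 0.9943 = 3.274 yr.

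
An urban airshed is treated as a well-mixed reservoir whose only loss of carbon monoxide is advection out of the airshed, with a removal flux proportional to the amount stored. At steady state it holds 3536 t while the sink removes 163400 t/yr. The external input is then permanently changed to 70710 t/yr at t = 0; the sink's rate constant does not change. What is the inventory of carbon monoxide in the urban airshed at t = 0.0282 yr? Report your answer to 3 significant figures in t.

τ = M₀/F₀ = 3536/163400 = 0.02164 yr; rate constant k = 1/τ.
New steady state M_∞ = F₁/k = F₁·τ = 70710 × 0.02164 = 1530.2 t.
M(t) = M_∞ + (M₀ − M_∞)·e^(−t/τ); t/τ = 0.0282/0.02164 = 1.303, so e^(−t/τ) = 0.2717.
M(t) = 1530.2 + 2006 × 0.2717 = 2075.1 t.

2080 t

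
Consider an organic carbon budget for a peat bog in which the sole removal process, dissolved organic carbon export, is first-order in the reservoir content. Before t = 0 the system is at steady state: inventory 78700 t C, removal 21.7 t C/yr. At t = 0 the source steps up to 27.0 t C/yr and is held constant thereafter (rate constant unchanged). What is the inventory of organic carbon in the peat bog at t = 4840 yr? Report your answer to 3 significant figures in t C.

τ = M₀/F₀ = 78700/21.7 = 3627 yr; rate constant k = 1/τ.
New steady state M_∞ = F₁/k = F₁·τ = 27.0 × 3627 = 97922 t C.
M(t) = M_∞ + (M₀ − M_∞)·e^(−t/τ); t/τ = 4840/3627 = 1.335, so e^(−t/τ) = 0.2633.
M(t) = 97922 − 19220 × 0.2633 = 92861 t C.

92900 t C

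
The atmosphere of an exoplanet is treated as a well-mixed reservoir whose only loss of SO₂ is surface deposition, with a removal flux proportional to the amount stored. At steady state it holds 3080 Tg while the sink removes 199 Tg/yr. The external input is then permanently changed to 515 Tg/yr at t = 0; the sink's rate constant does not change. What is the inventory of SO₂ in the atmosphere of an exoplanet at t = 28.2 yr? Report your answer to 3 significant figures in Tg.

7180 Tg

τ = M₀/F₀ = 3080/199 = 15.48 yr; rate constant k = 1/τ.
New steady state M_∞ = F₁/k = F₁·τ = 515 × 15.48 = 7970.9 Tg.
M(t) = M_∞ + (M₀ − M_∞)·e^(−t/τ); t/τ = 28.2/15.48 = 1.822, so e^(−t/τ) = 0.1617.
M(t) = 7970.9 − 4891 × 0.1617 = 7180.0 Tg.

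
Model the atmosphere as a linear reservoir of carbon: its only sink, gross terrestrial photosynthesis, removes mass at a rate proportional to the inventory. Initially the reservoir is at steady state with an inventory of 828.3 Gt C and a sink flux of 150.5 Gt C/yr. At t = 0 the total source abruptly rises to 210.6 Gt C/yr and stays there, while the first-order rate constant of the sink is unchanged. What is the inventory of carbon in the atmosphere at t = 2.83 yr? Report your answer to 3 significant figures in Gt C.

961 Gt C

The sink rate constant is k = F₀/M₀ = 150.5/828.3 = 0.1817 yr⁻¹.
Solving dM/dt = F₁ − kM with M(0) = M₀ gives M(t) = F₁/k + (M₀ − F₁/k)·e^(−kt).
F₁/k = 210.6/0.1817 = 1159.1 Gt C; kt = 0.1817 × 2.83 = 0.5142, e^(−kt) = 0.5980.
M(2.83) = 1159.1 + (828.3 − 1159.1) × 0.5980 = 1159.1 − 197.8 = 961.28 Gt C.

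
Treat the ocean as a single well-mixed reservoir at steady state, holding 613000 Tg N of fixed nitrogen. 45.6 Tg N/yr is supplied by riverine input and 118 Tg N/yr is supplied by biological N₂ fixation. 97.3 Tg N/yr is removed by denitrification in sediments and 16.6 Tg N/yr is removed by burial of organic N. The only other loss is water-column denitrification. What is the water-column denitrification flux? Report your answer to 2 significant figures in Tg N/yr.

At steady state ΣF_in = ΣF_out.
ΣF_in = 45.6 + 118 = 163.60 Tg N/yr.
Water-column denitrification flux = ΣF_in − (97.3 + 16.6) = 163.60 − 113.9 = 49.70 Tg N/yr.

50 Tg N/yr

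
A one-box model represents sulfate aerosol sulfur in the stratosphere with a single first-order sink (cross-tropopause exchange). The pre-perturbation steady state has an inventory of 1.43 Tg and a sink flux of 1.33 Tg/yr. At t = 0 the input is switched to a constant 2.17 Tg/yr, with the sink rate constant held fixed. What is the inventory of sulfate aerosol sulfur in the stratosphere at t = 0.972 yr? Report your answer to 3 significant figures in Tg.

The sink rate constant is k = F₀/M₀ = 1.33/1.43 = 0.9301 yr⁻¹.
Solving dM/dt = F₁ − kM with M(0) = M₀ gives M(t) = F₁/k + (M₀ − F₁/k)·e^(−kt).
F₁/k = 2.17/0.9301 = 2.3332 Tg; kt = 0.9301 × 0.972 = 0.9040, e^(−kt) = 0.4049.
M(0.972) = 2.3332 + (1.43 − 2.3332) × 0.4049 = 2.3332 − 0.3657 = 1.9674 Tg.

1.97 Tg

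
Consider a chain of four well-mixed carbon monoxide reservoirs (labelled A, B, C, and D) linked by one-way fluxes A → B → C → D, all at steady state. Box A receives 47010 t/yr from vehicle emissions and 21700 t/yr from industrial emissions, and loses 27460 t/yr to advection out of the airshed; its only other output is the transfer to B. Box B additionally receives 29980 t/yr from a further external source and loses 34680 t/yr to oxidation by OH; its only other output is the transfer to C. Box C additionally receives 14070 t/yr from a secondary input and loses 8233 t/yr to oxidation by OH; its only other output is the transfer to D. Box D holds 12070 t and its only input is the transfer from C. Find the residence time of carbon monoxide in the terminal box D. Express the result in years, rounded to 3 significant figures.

Box A: F(A→B) = (47010 + 21700) − 27460 = 41250 t/yr.
Box B: F(B→C) = (41250 + 29980) − 34680 = 36550 t/yr.
Box C: F(C→D) = (36550 + 14070) − 8233 = 42387 t/yr.
Box D throughput = its input = 42387 t/yr; τ = 12070 / 42387 = 0.2848 yr.

0.285 yr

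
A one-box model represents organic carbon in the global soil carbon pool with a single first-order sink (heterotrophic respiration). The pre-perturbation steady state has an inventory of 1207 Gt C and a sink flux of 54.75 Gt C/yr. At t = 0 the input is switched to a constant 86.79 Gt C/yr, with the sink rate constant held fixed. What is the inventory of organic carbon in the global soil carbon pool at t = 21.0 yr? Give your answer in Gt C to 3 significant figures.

1640 Gt C

τ = M₀/F₀ = 1207/54.75 = 22.05 yr; rate constant k = 1/τ.
New steady state M_∞ = F₁/k = F₁·τ = 86.79 × 22.05 = 1913.3 Gt C.
M(t) = M_∞ + (M₀ − M_∞)·e^(−t/τ); t/τ = 21.0/22.05 = 0.9526, so e^(−t/τ) = 0.3857.
M(t) = 1913.3 − 706.3 × 0.3857 = 1640.9 Gt C.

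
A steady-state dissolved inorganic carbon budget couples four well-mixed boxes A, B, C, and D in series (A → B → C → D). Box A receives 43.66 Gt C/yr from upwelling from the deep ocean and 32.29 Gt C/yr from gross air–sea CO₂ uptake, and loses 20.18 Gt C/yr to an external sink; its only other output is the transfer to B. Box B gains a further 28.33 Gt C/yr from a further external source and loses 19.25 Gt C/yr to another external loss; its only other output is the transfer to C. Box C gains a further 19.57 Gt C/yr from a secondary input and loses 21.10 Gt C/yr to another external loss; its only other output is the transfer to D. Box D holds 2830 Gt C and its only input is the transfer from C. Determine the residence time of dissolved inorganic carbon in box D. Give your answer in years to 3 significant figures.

Box A: F(A→B) = (43.66 + 32.29) − 20.18 = 55.770 Gt C/yr.
Box B: F(B→C) = (55.770 + 28.33) − 19.25 = 64.850 Gt C/yr.
Box C: F(C→D) = (64.850 + 19.57) − 21.10 = 63.320 Gt C/yr.
Box D throughput = its input = 63.320 Gt C/yr; τ = 2830 / 63.320 = 44.69 yr.

44.7 yr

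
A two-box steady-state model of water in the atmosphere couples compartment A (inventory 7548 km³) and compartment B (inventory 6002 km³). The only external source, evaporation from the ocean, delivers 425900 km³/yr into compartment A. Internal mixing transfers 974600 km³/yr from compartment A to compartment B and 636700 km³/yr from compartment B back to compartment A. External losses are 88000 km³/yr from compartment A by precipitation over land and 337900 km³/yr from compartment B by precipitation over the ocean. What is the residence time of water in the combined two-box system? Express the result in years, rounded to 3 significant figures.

Residence time in the combined system uses the total inventory and the total *external* removal — internal exchanges between the two boxes cancel.
M_total = 7548 + 6002 = 13550 km³.
ΣF_external_out = 88000 + 337900 = 425900 km³/yr.
τ = M_total / ΣF_ext = 13550 / 425900 = 0.03181 yr.

0.0318 yr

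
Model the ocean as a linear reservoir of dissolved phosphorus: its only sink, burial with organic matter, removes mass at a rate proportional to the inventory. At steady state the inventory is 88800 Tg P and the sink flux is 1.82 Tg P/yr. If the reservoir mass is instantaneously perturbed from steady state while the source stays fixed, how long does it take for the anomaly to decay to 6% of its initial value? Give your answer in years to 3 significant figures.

137000 yr

For a linear reservoir the anomaly decays as exp(−t/τ) with τ = M/F = 88800/1.82 = 48790 yr.
exp(−t/τ) = 0.06 ⇒ t = −τ ln(0.06) = 48790 × 2.813 = 137300 yr.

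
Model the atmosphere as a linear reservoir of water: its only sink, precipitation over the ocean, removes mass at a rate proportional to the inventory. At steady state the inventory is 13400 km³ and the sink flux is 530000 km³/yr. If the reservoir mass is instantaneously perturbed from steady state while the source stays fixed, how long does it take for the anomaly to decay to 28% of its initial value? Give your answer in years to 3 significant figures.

0.0322 yr

For a linear reservoir the anomaly decays as exp(−t/τ) with τ = M/F = 13400/530000 = 0.02528 yr.
exp(−t/τ) = 0.28 ⇒ t = −τ ln(0.28) = 0.02528 × 1.273 = 0.03218 yr.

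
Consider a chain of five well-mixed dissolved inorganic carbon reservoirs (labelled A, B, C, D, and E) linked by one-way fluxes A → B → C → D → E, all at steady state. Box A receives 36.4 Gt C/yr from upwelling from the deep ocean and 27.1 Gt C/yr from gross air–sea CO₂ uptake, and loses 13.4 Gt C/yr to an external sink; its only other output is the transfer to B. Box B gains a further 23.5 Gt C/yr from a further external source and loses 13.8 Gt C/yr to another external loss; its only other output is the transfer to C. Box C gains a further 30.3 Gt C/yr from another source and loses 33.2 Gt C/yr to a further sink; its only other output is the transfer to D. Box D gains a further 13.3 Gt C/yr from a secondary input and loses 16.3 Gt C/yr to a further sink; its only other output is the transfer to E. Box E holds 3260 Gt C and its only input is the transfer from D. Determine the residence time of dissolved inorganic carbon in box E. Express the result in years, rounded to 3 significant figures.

60.5 yr

Box A: F(A→B) = (36.4 + 27.1) − 13.4 = 50.100 Gt C/yr.
Box B: F(B→C) = (50.100 + 23.5) − 13.8 = 59.800 Gt C/yr.
Box C: F(C→D) = (59.800 + 30.3) − 33.2 = 56.900 Gt C/yr.
Box D: F(D→E) = (56.900 + 13.3) − 16.3 = 53.900 Gt C/yr.
Box E throughput = its input = 53.900 Gt C/yr; τ = 3260 / 53.900 = 60.48 yr.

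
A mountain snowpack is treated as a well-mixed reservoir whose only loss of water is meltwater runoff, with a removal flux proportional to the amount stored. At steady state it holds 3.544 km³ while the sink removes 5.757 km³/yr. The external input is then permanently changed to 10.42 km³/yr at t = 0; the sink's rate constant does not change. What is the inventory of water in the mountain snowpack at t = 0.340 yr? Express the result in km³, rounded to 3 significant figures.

τ = M₀/F₀ = 3.544/5.757 = 0.6156 yr; rate constant k = 1/τ.
New steady state M_∞ = F₁/k = F₁·τ = 10.42 × 0.6156 = 6.4145 km³.
M(t) = M_∞ + (M₀ − M_∞)·e^(−t/τ); t/τ = 0.340/0.6156 = 0.5523, so e^(−t/τ) = 0.5756.
M(t) = 6.4145 − 2.871 × 0.5756 = 4.7622 km³.

4.76 km³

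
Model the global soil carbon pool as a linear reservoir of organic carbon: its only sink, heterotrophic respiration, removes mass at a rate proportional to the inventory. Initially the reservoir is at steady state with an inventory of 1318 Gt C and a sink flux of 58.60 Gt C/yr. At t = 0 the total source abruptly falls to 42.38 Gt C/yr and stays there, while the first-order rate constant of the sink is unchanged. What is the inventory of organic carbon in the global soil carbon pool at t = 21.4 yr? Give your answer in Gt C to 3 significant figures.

The sink rate constant is k = F₀/M₀ = 58.60/1318 = 0.04446 yr⁻¹.
Solving dM/dt = F₁ − kM with M(0) = M₀ gives M(t) = F₁/k + (M₀ − F₁/k)·e^(−kt).
F₁/k = 42.38/0.04446 = 953.19 Gt C; kt = 0.04446 × 21.4 = 0.9515, e^(−kt) = 0.3862.
M(21.4) = 953.19 + (1318 − 953.19) × 0.3862 = 953.19 + 140.9 = 1094.1 Gt C.

1090 Gt C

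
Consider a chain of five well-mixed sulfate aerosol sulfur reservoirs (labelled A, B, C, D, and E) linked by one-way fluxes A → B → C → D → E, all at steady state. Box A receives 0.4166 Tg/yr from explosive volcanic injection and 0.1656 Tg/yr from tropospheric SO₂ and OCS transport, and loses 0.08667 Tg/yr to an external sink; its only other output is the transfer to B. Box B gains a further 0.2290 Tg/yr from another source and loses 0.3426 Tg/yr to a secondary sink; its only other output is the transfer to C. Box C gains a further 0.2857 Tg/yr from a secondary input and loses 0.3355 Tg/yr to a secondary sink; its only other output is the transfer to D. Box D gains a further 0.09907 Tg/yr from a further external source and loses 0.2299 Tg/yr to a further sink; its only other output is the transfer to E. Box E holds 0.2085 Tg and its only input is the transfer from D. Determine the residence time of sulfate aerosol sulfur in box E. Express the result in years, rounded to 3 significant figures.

Box A: F(A→B) = (0.4166 + 0.1656) − 0.08667 = 0.49553 Tg/yr.
Box B: F(B→C) = (0.49553 + 0.2290) − 0.3426 = 0.38193 Tg/yr.
Box C: F(C→D) = (0.38193 + 0.2857) − 0.3355 = 0.33213 Tg/yr.
Box D: F(D→E) = (0.33213 + 0.09907) − 0.2299 = 0.20130 Tg/yr.
Box E throughput = its input = 0.20130 Tg/yr; τ = 0.2085 / 0.20130 = 1.036 yr.

1.04 yr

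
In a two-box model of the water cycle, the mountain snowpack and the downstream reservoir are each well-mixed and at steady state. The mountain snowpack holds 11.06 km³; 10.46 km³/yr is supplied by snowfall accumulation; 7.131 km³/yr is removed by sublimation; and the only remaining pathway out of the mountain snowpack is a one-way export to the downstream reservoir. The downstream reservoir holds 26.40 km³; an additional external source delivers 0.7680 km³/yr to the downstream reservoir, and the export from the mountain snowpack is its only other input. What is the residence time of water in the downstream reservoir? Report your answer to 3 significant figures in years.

Balance the mountain snowpack: ΣF_in = 10.460 km³/yr.
Export to the downstream reservoir = ΣF_in − (7.131) = 3.3290 km³/yr.
Total input to the downstream reservoir = 3.3290 + 0.7680 = 4.0970 km³/yr; at steady state this equals its total output.
τ = M / F = 26.40 / 4.0970 = 6.444 yr.

6.44 yr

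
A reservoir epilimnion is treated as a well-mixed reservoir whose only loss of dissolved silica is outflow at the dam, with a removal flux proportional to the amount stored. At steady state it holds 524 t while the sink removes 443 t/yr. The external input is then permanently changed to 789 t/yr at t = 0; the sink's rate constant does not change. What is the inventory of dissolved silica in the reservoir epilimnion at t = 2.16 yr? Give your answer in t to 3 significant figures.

867 t

Residence time τ = M₀/F₀ = 1.183 yr. The eventual steady state is M_∞ = M₀·(F₁/F₀) = 524 × 789/443 = 933.26 t.
The anomaly ΔM(t) = M(t) − M_∞ decays as ΔM₀·e^(−t/τ) with ΔM₀ = 524 − 933.26 = −409.3 t.
At t = 2.16 yr, e^(−t/τ) = e^(−1.826) = 0.1610, so ΔM = −65.91 t and M = 933.26 − 65.91 = 867.36 t.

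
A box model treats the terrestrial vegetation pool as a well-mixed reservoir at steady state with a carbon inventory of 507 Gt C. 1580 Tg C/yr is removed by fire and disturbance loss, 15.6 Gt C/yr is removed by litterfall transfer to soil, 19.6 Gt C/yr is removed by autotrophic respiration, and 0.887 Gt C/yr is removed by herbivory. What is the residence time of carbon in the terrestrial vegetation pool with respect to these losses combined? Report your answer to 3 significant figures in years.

13.5 yr

Convert the fire and disturbance loss flux: 1580 Tg C/yr = 1.580 Gt C/yr.
Total removal = 1.580 + 15.60 + 19.60 + 0.8870 = 37.667 Gt C/yr.
τ = M / ΣF_out = 507 / 37.667 = 13.46 yr.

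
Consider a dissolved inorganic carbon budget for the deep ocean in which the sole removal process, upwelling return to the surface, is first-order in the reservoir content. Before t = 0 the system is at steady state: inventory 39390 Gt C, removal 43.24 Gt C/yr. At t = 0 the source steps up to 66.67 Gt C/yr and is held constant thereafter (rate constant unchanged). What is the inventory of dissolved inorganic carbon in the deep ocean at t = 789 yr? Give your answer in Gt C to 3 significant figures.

The sink rate constant is k = F₀/M₀ = 43.24/39390 = 0.001098 yr⁻¹.
Solving dM/dt = F₁ − kM with M(0) = M₀ gives M(t) = F₁/k + (M₀ − F₁/k)·e^(−kt).
F₁/k = 66.67/0.001098 = 60734 Gt C; kt = 0.001098 × 789 = 0.8661, e^(−kt) = 0.4206.
M(789) = 60734 + (39390 − 60734) × 0.4206 = 60734 − 8977 = 51757 Gt C.

51800 Gt C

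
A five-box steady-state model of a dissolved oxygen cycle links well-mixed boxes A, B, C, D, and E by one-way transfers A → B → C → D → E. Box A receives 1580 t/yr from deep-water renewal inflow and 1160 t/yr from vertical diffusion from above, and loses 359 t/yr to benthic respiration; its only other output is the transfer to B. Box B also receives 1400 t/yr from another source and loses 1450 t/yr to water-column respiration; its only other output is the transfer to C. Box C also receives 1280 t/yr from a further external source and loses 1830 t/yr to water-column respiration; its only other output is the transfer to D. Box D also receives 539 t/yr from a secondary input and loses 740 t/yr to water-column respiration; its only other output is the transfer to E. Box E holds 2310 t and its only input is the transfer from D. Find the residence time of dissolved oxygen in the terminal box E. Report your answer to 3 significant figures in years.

1.46 yr

Box A: F(A→B) = (1580 + 1160) − 359 = 2381.0 t/yr.
Box B: F(B→C) = (2381.0 + 1400) − 1450 = 2331.0 t/yr.
Box C: F(C→D) = (2331.0 + 1280) − 1830 = 1781.0 t/yr.
Box D: F(D→E) = (1781.0 + 539) − 740 = 1580.0 t/yr.
Box E throughput = its input = 1580.0 t/yr; τ = 2310 / 1580.0 = 1.462 yr.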